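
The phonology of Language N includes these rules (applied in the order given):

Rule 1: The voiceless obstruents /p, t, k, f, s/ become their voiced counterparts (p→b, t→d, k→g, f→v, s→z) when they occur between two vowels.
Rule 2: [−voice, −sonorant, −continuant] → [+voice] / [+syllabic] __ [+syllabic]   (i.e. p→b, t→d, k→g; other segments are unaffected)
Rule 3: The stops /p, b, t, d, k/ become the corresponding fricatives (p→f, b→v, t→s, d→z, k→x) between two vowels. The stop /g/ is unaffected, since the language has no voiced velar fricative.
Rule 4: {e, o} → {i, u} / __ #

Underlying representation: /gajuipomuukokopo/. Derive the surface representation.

Rule 1 (intervocalic voicing): /p/ is a voiceless obstruent between vowels /i/ and /o/, so it voices to [b]. /k/ is a voiceless obstruent between vowels /u/ and /o/, so it voices to [g]. /k/ is a voiceless obstruent between vowels /o/ and /o/, so it voices to [g]. /p/ is a voiceless obstruent between vowels /o/ and /o/, so it voices to [b]. /gajuipomuukokopo/ → gajuibomuugogobo.
Rule 2 (intervocalic voicing): no segment meets the environment; /gajuibomuugogobo/ is unchanged.
Rule 3 (intervocalic spirantization): /b/ is a stop between vowels /i/ and /o/, so it spirantizes to the fricative [v]. /b/ is a stop between vowels /o/ and /o/, so it spirantizes to the fricative [v]. /gajuibomuugogobo/ → gajuivomuugogovo.
Rule 4 (final vowel raising): /o/ is a mid vowel in word-final position, so it raises to [u]. /gajuivomuugogovo/ → gajuivomuugogovu.

gajuivomuugogovu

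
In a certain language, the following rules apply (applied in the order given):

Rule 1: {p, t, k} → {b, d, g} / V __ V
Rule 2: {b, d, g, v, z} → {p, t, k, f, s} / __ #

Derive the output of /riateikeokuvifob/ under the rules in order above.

riadeigeoguvifop

Rule 1 (intervocalic voicing): /t/ is a voiceless stop between vowels /a/ and /e/, so it voices to [d]. /k/ is a voiceless stop between vowels /i/ and /e/, so it voices to [g]. /k/ is a voiceless stop between vowels /o/ and /u/, so it voices to [g]. /riateikeokuvifob/ → riadeigeoguvifob.
Rule 2 (final devoicing): /b/ is a voiced obstruent in word-final position, so it devoices to [p]. /riadeigeoguvifob/ → riadeigeoguvifop.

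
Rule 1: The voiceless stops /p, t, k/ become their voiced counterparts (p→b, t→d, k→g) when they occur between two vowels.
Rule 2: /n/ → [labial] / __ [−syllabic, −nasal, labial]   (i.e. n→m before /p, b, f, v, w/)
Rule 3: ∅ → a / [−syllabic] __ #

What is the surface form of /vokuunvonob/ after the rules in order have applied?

voguumvonoba

Rule 1 (intervocalic voicing): /k/ is a voiceless stop between vowels /o/ and /u/, so it voices to [g]. /vokuunvonob/ → voguunvonob.
Rule 2 (nasal place assimilation): /n/ precedes the labial consonant /v/, so it assimilates in place to [m]. /voguunvonob/ → voguumvonob.
Rule 3 (final a-epenthesis): the form ends in the consonant /b/, so [a] is inserted word-finally. /voguumvonob/ → voguumvonoba.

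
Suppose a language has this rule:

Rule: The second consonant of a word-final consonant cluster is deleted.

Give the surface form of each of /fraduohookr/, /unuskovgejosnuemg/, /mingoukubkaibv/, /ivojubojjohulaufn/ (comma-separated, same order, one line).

/fraduohookr/: /r/ is the second consonant of a word-final cluster /kr/, so it deletes. → [fraduohook].
/unuskovgejosnuemg/: /g/ is the second consonant of a word-final cluster /mg/, so it deletes. → [unuskovgejosnuem].
/mingoukubkaibv/: /v/ is the second consonant of a word-final cluster /bv/, so it deletes. → [mingoukubkaib].
/ivojubojjohulaufn/: /n/ is the second consonant of a word-final cluster /fn/, so it deletes. → [ivojubojjohulauf].

fraduohook, unuskovgejosnuem, mingoukubkaib, ivojubojjohulauf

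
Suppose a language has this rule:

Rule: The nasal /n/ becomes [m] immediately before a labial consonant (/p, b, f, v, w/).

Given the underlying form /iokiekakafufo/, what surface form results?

No segment of /iokiekakafufo/ meets the structural description of the rule, so the form surfaces unchanged.

iokiekakafufo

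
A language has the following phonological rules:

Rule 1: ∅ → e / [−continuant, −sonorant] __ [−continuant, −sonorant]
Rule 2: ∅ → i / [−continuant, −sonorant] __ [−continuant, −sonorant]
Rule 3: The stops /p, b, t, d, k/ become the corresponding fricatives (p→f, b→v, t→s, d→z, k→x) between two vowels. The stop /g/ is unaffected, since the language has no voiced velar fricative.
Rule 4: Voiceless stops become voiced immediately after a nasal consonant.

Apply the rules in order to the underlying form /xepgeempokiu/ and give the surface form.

Rule 1 (stop-cluster e-epenthesis): /p/ and /g/ form a stop–stop cluster, so [e] is inserted between them. /xepgeempokiu/ → xepegeempokiu.
Rule 2 (stop-cluster i-epenthesis): no segment meets the environment; /xepegeempokiu/ is unchanged.
Rule 3 (intervocalic spirantization): /p/ is a stop between vowels /e/ and /e/, so it spirantizes to the fricative [f]. /k/ is a stop between vowels /o/ and /i/, so it spirantizes to the fricative [x]. /xepegeempokiu/ → xefegeempoxiu.
Rule 4 (post-nasal voicing): /p/ is a voiceless stop immediately after the nasal /m/, so it voices to [b]. /xefegeempoxiu/ → xefegeemboxiu.

xefegeemboxiu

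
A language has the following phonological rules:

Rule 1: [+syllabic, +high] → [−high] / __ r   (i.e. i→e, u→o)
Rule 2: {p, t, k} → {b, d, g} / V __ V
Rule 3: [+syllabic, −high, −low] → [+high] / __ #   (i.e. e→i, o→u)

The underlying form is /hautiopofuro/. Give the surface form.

haudioboforu

Rule 1 (pre-rhotic lowering): /u/ is a high vowel immediately before /r/, so it lowers to [o]. /hautiopofuro/ → hautiopoforo.
Rule 2 (intervocalic voicing): /t/ is a voiceless stop between vowels /u/ and /i/, so it voices to [d]. /p/ is a voiceless stop between vowels /o/ and /o/, so it voices to [b]. /hautiopoforo/ → haudioboforo.
Rule 3 (final vowel raising): /o/ is a mid vowel in word-final position, so it raises to [u]. /haudioboforo/ → haudioboforu.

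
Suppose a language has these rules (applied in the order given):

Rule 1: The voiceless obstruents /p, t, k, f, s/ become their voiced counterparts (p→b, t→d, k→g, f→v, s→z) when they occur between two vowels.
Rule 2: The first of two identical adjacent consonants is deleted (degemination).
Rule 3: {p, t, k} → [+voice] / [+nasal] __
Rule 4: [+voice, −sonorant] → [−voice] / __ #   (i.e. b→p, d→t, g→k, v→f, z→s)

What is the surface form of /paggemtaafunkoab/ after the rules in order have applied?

Rule 1 (intervocalic voicing): /f/ is a voiceless obstruent between vowels /a/ and /u/, so it voices to [v]. /paggemtaafunkoab/ → paggemtaavunkoab.
Rule 2 (degemination): /gg/ is a geminate; the first /g/ deletes. /paggemtaavunkoab/ → pagemtaavunkoab.
Rule 3 (post-nasal voicing): /t/ is a voiceless stop immediately after the nasal /m/, so it voices to [d]. /k/ is a voiceless stop immediately after the nasal /n/, so it voices to [g]. /pagemtaavunkoab/ → pagemdaavungoab.
Rule 4 (final devoicing): /b/ is a voiced obstruent in word-final position, so it devoices to [p]. /pagemdaavungoab/ → pagemdaavungoap.

pagemdaavungoap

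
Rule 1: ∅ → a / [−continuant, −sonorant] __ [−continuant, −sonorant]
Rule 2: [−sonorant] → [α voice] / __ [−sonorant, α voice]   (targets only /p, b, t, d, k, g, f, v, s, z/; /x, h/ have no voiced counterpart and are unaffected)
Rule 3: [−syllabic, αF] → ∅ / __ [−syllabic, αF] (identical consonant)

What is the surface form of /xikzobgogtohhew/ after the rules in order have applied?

Rule 1 (stop-cluster a-epenthesis): /b/ and /g/ form a stop–stop cluster, so [a] is inserted between them. /g/ and /t/ form a stop–stop cluster, so [a] is inserted between them. /xikzobgogtohhew/ → xikzobagogatohhew.
Rule 2 (regressive voicing assimilation): /k/ precedes the voiced obstruent /z/, so it voices to [g] by assimilation. /xikzobagogatohhew/ → xigzobagogatohhew.
Rule 3 (degemination): /hh/ is a geminate; the first /h/ deletes. /xigzobagogatohhew/ → xigzobagogatohew.

xigzobagogatohew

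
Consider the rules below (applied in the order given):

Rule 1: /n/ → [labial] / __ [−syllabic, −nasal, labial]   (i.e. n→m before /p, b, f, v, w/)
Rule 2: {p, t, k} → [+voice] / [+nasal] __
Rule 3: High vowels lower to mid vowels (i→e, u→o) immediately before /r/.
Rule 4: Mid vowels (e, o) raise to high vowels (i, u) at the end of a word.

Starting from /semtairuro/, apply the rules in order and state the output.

semdaeroru

Rule 1 (nasal place assimilation): no segment meets the environment; /semtairuro/ is unchanged.
Rule 2 (post-nasal voicing): /t/ is a voiceless stop immediately after the nasal /m/, so it voices to [d]. /semtairuro/ → semdairuro.
Rule 3 (pre-rhotic lowering): /i/ is a high vowel immediately before /r/, so it lowers to [e]. /u/ is a high vowel immediately before /r/, so it lowers to [o]. /semdairuro/ → semdaeroro.
Rule 4 (final vowel raising): /o/ is a mid vowel in word-final position, so it raises to [u]. /semdaeroro/ → semdaeroru.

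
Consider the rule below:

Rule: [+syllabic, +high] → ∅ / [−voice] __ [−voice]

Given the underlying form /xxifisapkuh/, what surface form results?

/i/ is a high vowel flanked by voiceless consonants /x/ and /f/, so it deletes.
/i/ is a high vowel flanked by voiceless consonants /f/ and /s/, so it deletes.
/u/ is a high vowel flanked by voiceless consonants /k/ and /h/, so it deletes.
Surface form: [xxfsapkh].

xxfsapkh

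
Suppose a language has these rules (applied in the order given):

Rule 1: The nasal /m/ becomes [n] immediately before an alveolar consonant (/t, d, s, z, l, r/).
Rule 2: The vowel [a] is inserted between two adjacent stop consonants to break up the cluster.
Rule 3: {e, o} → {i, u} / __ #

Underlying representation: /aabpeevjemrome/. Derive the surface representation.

aabapeevjenromi

Rule 1 (nasal place assimilation): /m/ precedes the alveolar consonant /r/, so it assimilates in place to [n]. /aabpeevjemrome/ → aabpeevjenrome.
Rule 2 (stop-cluster a-epenthesis): /b/ and /p/ form a stop–stop cluster, so [a] is inserted between them. /aabpeevjenrome/ → aabapeevjenrome.
Rule 3 (final vowel raising): /e/ is a mid vowel in word-final position, so it raises to [i]. /aabapeevjenrome/ → aabapeevjenromi.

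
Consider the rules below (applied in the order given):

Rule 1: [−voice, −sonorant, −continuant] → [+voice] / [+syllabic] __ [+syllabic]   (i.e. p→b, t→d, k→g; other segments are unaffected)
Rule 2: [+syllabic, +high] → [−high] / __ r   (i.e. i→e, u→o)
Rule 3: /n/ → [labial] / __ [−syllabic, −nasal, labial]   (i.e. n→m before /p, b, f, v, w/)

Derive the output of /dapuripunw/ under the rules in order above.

Rule 1 (intervocalic voicing): /p/ is a voiceless stop between vowels /a/ and /u/, so it voices to [b]. /p/ is a voiceless stop between vowels /i/ and /u/, so it voices to [b]. /dapuripunw/ → daburibunw.
Rule 2 (pre-rhotic lowering): /u/ is a high vowel immediately before /r/, so it lowers to [o]. /daburibunw/ → daboribunw.
Rule 3 (nasal place assimilation): /n/ precedes the labial consonant /w/, so it assimilates in place to [m]. /daboribunw/ → daboribumw.

daboribumw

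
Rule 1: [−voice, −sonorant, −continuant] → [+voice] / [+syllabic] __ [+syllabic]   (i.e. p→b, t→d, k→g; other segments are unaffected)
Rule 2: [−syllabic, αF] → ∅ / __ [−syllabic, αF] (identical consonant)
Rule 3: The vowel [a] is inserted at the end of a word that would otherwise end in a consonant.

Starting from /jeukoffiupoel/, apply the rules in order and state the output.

jeugofiuboela

Rule 1 (intervocalic voicing): /k/ is a voiceless stop between vowels /u/ and /o/, so it voices to [g]. /p/ is a voiceless stop between vowels /u/ and /o/, so it voices to [b]. /jeukoffiupoel/ → jeugoffiuboel.
Rule 2 (degemination): /ff/ is a geminate; the first /f/ deletes. /jeugoffiuboel/ → jeugofiuboel.
Rule 3 (final a-epenthesis): the form ends in the consonant /l/, so [a] is inserted word-finally. /jeugofiuboel/ → jeugofiuboela.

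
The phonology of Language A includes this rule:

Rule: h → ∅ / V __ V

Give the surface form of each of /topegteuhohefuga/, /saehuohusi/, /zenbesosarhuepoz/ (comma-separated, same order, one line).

/topegteuhohefuga/: /h/ occurs between vowels /u/ and /o/, so it deletes. /h/ occurs between vowels /o/ and /e/, so it deletes. → [topegteuoefuga].
/saehuohusi/: /h/ occurs between vowels /e/ and /u/, so it deletes. /h/ occurs between vowels /o/ and /u/, so it deletes. → [saeuousi].
/zenbesosarhuepoz/: the rule's environment is not met; surfaces unchanged as [zenbesosarhuepoz].

topegteuoefuga, saeuousi, zenbesosarhuepoz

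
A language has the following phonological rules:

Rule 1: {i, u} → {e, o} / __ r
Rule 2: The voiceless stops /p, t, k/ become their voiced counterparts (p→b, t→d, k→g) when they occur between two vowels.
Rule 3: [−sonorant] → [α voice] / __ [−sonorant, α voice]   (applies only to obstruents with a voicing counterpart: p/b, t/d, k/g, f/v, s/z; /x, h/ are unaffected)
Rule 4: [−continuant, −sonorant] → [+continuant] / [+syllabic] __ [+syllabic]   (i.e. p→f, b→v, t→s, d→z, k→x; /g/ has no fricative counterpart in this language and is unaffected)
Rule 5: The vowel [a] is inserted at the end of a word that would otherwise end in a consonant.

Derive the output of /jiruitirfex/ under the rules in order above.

Rule 1 (pre-rhotic lowering): /i/ is a high vowel immediately before /r/, so it lowers to [e]. /i/ is a high vowel immediately before /r/, so it lowers to [e]. /jiruitirfex/ → jeruiterfex.
Rule 2 (intervocalic voicing): /t/ is a voiceless stop between vowels /i/ and /e/, so it voices to [d]. /jeruiterfex/ → jeruiderfex.
Rule 3 (regressive voicing assimilation): no segment meets the environment; /jeruiderfex/ is unchanged.
Rule 4 (intervocalic spirantization): /d/ is a stop between vowels /i/ and /e/, so it spirantizes to the fricative [z]. /jeruiderfex/ → jeruizerfex.
Rule 5 (final a-epenthesis): the form ends in the consonant /x/, so [a] is inserted word-finally. /jeruizerfex/ → jeruizerfexa.

jeruizerfexa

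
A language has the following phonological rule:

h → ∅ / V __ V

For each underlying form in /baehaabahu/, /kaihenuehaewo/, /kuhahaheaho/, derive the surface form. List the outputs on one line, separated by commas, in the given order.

/baehaabahu/: /h/ occurs between vowels /e/ and /a/, so it deletes. /h/ occurs between vowels /a/ and /u/, so it deletes. → [baeaabau].
/kaihenuehaewo/: /h/ occurs between vowels /i/ and /e/, so it deletes. /h/ occurs between vowels /e/ and /a/, so it deletes. → [kaienueaewo].
/kuhahaheaho/: /h/ occurs between vowels /u/ and /a/, so it deletes. /h/ occurs between vowels /a/ and /a/, so it deletes. /h/ occurs between vowels /a/ and /e/, so it deletes. /h/ occurs between vowels /a/ and /o/, so it deletes. → [kuaaeao].

baeaabau, kaienueaewo, kuaaeao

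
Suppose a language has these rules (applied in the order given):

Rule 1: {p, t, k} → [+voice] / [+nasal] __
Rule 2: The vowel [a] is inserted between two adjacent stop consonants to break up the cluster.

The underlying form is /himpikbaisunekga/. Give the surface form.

himbikabaisunekaga

Rule 1 (post-nasal voicing): /p/ is a voiceless stop immediately after the nasal /m/, so it voices to [b]. /himpikbaisunekga/ → himbikbaisunekga.
Rule 2 (stop-cluster a-epenthesis): /k/ and /b/ form a stop–stop cluster, so [a] is inserted between them. /k/ and /g/ form a stop–stop cluster, so [a] is inserted between them. /himbikbaisunekga/ → himbikabaisunekaga.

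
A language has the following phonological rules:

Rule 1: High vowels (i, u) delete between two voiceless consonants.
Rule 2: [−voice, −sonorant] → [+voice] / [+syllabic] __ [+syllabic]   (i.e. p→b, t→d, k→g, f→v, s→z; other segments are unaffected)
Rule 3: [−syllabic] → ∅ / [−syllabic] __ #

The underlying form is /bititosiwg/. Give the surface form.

bittoziw

Rule 1 (high vowel syncope): /i/ is a high vowel flanked by voiceless consonants /t/ and /t/, so it deletes. /bititosiwg/ → bittosiwg.
Rule 2 (intervocalic voicing): /s/ is a voiceless obstruent between vowels /o/ and /i/, so it voices to [z]. /bittosiwg/ → bittoziwg.
Rule 3 (final cluster simplification): /g/ is the second consonant of a word-final cluster /wg/, so it deletes. /bittoziwg/ → bittoziw.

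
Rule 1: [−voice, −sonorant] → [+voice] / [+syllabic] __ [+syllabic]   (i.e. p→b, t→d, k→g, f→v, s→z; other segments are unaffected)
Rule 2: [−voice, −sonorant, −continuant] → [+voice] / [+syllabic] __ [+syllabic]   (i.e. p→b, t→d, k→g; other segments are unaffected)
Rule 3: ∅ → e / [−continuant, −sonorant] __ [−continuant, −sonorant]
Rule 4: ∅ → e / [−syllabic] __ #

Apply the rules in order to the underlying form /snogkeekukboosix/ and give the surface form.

Rule 1 (intervocalic voicing): /k/ is a voiceless obstruent between vowels /e/ and /u/, so it voices to [g]. /s/ is a voiceless obstruent between vowels /o/ and /i/, so it voices to [z]. /snogkeekukboosix/ → snogkeegukboozix.
Rule 2 (intervocalic voicing): no segment meets the environment; /snogkeegukboozix/ is unchanged.
Rule 3 (stop-cluster e-epenthesis): /g/ and /k/ form a stop–stop cluster, so [e] is inserted between them. /k/ and /b/ form a stop–stop cluster, so [e] is inserted between them. /snogkeegukboozix/ → snogekeegukeboozix.
Rule 4 (final e-epenthesis): the form ends in the consonant /x/, so [e] is inserted word-finally. /snogekeegukeboozix/ → snogekeegukeboozixe.

snogekeegukeboozixe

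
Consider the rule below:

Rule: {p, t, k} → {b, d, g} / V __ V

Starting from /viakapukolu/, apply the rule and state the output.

/k/ is a voiceless stop between vowels /a/ and /a/, so it voices to [g].
/p/ is a voiceless stop between vowels /a/ and /u/, so it voices to [b].
/k/ is a voiceless stop between vowels /u/ and /o/, so it voices to [g].
Surface form: [viagabugolu].

viagabugolu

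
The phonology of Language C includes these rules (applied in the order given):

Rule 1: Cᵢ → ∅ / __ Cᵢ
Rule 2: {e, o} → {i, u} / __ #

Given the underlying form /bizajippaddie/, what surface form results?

bizajipadii

Rule 1 (degemination): /pp/ is a geminate; the first /p/ deletes. /dd/ is a geminate; the first /d/ deletes. /bizajippaddie/ → bizajipadie.
Rule 2 (final vowel raising): /e/ is a mid vowel in word-final position, so it raises to [i]. /bizajipadie/ → bizajipadii.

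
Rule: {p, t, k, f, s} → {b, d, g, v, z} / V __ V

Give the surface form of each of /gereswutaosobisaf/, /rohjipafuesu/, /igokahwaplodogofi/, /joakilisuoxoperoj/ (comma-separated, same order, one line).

gereswudaozobizaf, rohjibavuezu, igogahwaplodogovi, joagilizuoxoberoj

/gereswutaosobisaf/: /t/ is a voiceless obstruent between vowels /u/ and /a/, so it voices to [d]. /s/ is a voiceless obstruent between vowels /o/ and /o/, so it voices to [z]. /s/ is a voiceless obstruent between vowels /i/ and /a/, so it voices to [z]. → [gereswudaozobizaf].
/rohjipafuesu/: /p/ is a voiceless obstruent between vowels /i/ and /a/, so it voices to [b]. /f/ is a voiceless obstruent between vowels /a/ and /u/, so it voices to [v]. /s/ is a voiceless obstruent between vowels /e/ and /u/, so it voices to [z]. → [rohjibavuezu].
/igokahwaplodogofi/: /k/ is a voiceless obstruent between vowels /o/ and /a/, so it voices to [g]. /f/ is a voiceless obstruent between vowels /o/ and /i/, so it voices to [v]. → [igogahwaplodogovi].
/joakilisuoxoperoj/: /k/ is a voiceless obstruent between vowels /a/ and /i/, so it voices to [g]. /s/ is a voiceless obstruent between vowels /i/ and /u/, so it voices to [z]. /p/ is a voiceless obstruent between vowels /o/ and /e/, so it voices to [b]. → [joagilizuoxoberoj].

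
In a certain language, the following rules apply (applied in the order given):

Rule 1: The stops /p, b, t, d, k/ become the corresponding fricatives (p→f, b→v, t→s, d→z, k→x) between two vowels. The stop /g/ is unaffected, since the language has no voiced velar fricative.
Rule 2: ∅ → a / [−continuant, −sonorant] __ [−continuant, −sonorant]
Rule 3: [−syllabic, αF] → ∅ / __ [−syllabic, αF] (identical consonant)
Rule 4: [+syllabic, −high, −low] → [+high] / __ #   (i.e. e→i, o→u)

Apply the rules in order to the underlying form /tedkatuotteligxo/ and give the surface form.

Rule 1 (intervocalic spirantization): /t/ is a stop between vowels /a/ and /u/, so it spirantizes to the fricative [s]. /tedkatuotteligxo/ → tedkasuotteligxo.
Rule 2 (stop-cluster a-epenthesis): /d/ and /k/ form a stop–stop cluster, so [a] is inserted between them. /t/ and /t/ form a stop–stop cluster, so [a] is inserted between them. /tedkasuotteligxo/ → tedakasuotateligxo.
Rule 3 (degemination): no segment meets the environment; /tedakasuotateligxo/ is unchanged.
Rule 4 (final vowel raising): /o/ is a mid vowel in word-final position, so it raises to [u]. /tedakasuotateligxo/ → tedakasuotateligxu.

tedakasuotateligxu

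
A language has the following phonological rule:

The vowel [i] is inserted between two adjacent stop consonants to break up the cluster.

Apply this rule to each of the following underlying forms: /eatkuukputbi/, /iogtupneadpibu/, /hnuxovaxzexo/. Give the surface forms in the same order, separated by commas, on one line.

/eatkuukputbi/: /t/ and /k/ form a stop–stop cluster, so [i] is inserted between them. /k/ and /p/ form a stop–stop cluster, so [i] is inserted between them. /t/ and /b/ form a stop–stop cluster, so [i] is inserted between them. → [eatikuukiputibi].
/iogtupneadpibu/: /g/ and /t/ form a stop–stop cluster, so [i] is inserted between them. /d/ and /p/ form a stop–stop cluster, so [i] is inserted between them. → [iogitupneadipibu].
/hnuxovaxzexo/: the rule's environment is not met; surfaces unchanged as [hnuxovaxzexo].

eatikuukiputibi, iogitupneadipibu, hnuxovaxzexo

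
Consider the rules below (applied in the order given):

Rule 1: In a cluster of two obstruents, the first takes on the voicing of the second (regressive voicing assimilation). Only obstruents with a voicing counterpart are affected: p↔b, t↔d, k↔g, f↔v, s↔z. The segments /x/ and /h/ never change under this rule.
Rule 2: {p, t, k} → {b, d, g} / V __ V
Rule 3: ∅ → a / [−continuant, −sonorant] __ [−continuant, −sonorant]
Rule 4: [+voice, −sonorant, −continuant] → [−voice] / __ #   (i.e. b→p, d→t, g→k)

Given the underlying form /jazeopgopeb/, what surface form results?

jazeobagobep

Rule 1 (regressive voicing assimilation): /p/ precedes the voiced obstruent /g/, so it voices to [b] by assimilation. /jazeopgopeb/ → jazeobgopeb.
Rule 2 (intervocalic voicing): /p/ is a voiceless stop between vowels /o/ and /e/, so it voices to [b]. /jazeobgopeb/ → jazeobgobeb.
Rule 3 (stop-cluster a-epenthesis): /b/ and /g/ form a stop–stop cluster, so [a] is inserted between them. /jazeobgobeb/ → jazeobagobeb.
Rule 4 (final devoicing): /b/ is a voiced stop in word-final position, so it devoices to [p]. /jazeobagobeb/ → jazeobagobep.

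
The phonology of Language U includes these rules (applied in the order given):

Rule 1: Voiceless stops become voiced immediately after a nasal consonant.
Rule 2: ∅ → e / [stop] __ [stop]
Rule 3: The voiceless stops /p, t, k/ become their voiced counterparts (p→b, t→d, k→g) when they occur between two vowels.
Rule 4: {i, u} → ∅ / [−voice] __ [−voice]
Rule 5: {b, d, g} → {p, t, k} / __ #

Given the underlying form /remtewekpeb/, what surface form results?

remdewegebep

Rule 1 (post-nasal voicing): /t/ is a voiceless stop immediately after the nasal /m/, so it voices to [d]. /remtewekpeb/ → remdewekpeb.
Rule 2 (stop-cluster e-epenthesis): /k/ and /p/ form a stop–stop cluster, so [e] is inserted between them. /remdewekpeb/ → remdewekepeb.
Rule 3 (intervocalic voicing): /k/ is a voiceless stop between vowels /e/ and /e/, so it voices to [g]. /p/ is a voiceless stop between vowels /e/ and /e/, so it voices to [b]. /remdewekepeb/ → remdewegebeb.
Rule 4 (high vowel syncope): no segment meets the environment; /remdewegebeb/ is unchanged.
Rule 5 (final devoicing): /b/ is a voiced stop in word-final position, so it devoices to [p]. /remdewegebeb/ → remdewegebep.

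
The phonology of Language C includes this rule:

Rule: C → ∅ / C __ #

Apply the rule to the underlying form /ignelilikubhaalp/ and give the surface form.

ignelilikubhaal

/p/ is the second consonant of a word-final cluster /lp/, so it deletes.
Surface form: [ignelilikubhaal].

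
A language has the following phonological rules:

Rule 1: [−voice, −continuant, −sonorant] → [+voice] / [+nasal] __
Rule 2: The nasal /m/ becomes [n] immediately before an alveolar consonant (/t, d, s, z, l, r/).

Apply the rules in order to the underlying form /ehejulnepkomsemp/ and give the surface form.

ehejulnepkonsemb

Rule 1 (post-nasal voicing): /p/ is a voiceless stop immediately after the nasal /m/, so it voices to [b]. /ehejulnepkomsemp/ → ehejulnepkomsemb.
Rule 2 (nasal place assimilation): /m/ precedes the alveolar consonant /s/, so it assimilates in place to [n]. /ehejulnepkomsemb/ → ehejulnepkonsemb.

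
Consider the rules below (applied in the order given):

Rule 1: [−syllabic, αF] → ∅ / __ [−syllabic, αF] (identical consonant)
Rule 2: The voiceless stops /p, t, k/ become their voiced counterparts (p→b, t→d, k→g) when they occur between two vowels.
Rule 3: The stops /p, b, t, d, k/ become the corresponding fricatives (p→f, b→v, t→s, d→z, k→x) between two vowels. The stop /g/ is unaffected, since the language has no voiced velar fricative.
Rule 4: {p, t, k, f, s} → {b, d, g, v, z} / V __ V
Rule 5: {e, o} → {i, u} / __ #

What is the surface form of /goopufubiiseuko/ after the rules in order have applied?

goovuvuviizeugu

Rule 1 (degemination): no segment meets the environment; /goopufubiiseuko/ is unchanged.
Rule 2 (intervocalic voicing): /p/ is a voiceless stop between vowels /o/ and /u/, so it voices to [b]. /k/ is a voiceless stop between vowels /u/ and /o/, so it voices to [g]. /goopufubiiseuko/ → goobufubiiseugo.
Rule 3 (intervocalic spirantization): /b/ is a stop between vowels /o/ and /u/, so it spirantizes to the fricative [v]. /b/ is a stop between vowels /u/ and /i/, so it spirantizes to the fricative [v]. /goobufubiiseugo/ → goovufuviiseugo.
Rule 4 (intervocalic voicing): /f/ is a voiceless obstruent between vowels /u/ and /u/, so it voices to [v]. /s/ is a voiceless obstruent between vowels /i/ and /e/, so it voices to [z]. /goovufuviiseugo/ → goovuvuviizeugo.
Rule 5 (final vowel raising): /o/ is a mid vowel in word-final position, so it raises to [u]. /goovuvuviizeugo/ → goovuvuviizeugu.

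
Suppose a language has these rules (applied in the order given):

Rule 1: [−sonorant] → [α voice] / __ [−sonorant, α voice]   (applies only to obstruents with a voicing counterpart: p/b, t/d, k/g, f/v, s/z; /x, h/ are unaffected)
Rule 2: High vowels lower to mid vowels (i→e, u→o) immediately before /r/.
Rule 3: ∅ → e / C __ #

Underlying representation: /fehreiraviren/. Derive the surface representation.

fehreeraverene

Rule 1 (regressive voicing assimilation): no segment meets the environment; /fehreiraviren/ is unchanged.
Rule 2 (pre-rhotic lowering): /i/ is a high vowel immediately before /r/, so it lowers to [e]. /i/ is a high vowel immediately before /r/, so it lowers to [e]. /fehreiraviren/ → fehreeraveren.
Rule 3 (final e-epenthesis): the form ends in the consonant /n/, so [e] is inserted word-finally. /fehreeraveren/ → fehreeraverene.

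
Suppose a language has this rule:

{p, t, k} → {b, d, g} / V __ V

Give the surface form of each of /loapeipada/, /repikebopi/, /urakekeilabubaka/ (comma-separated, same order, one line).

/loapeipada/: /p/ is a voiceless stop between vowels /a/ and /e/, so it voices to [b]. /p/ is a voiceless stop between vowels /i/ and /a/, so it voices to [b]. → [loabeibada].
/repikebopi/: /p/ is a voiceless stop between vowels /e/ and /i/, so it voices to [b]. /k/ is a voiceless stop between vowels /i/ and /e/, so it voices to [g]. /p/ is a voiceless stop between vowels /o/ and /i/, so it voices to [b]. → [rebigebobi].
/urakekeilabubaka/: /k/ is a voiceless stop between vowels /a/ and /e/, so it voices to [g]. /k/ is a voiceless stop between vowels /e/ and /e/, so it voices to [g]. /k/ is a voiceless stop between vowels /a/ and /a/, so it voices to [g]. → [uragegeilabubaga].

loabeibada, rebigebobi, uragegeilabubaga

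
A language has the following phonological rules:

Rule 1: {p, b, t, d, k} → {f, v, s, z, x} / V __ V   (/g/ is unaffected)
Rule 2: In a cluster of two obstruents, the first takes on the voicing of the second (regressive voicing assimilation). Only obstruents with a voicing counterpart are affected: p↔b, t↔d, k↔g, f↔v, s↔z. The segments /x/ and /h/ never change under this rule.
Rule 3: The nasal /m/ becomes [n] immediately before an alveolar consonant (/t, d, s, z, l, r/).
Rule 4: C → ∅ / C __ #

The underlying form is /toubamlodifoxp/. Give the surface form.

touvanlozifox

Rule 1 (intervocalic spirantization): /b/ is a stop between vowels /u/ and /a/, so it spirantizes to the fricative [v]. /d/ is a stop between vowels /o/ and /i/, so it spirantizes to the fricative [z]. /toubamlodifoxp/ → touvamlozifoxp.
Rule 2 (regressive voicing assimilation): no segment meets the environment; /touvamlozifoxp/ is unchanged.
Rule 3 (nasal place assimilation): /m/ precedes the alveolar consonant /l/, so it assimilates in place to [n]. /touvamlozifoxp/ → touvanlozifoxp.
Rule 4 (final cluster simplification): /p/ is the second consonant of a word-final cluster /xp/, so it deletes. /touvanlozifoxp/ → touvanlozifox.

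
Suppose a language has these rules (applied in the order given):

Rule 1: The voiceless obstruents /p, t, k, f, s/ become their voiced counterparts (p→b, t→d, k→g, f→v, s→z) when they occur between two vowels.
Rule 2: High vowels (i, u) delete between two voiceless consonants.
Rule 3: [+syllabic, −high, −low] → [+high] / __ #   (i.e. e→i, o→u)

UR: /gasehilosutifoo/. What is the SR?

gazehilozudivou

Rule 1 (intervocalic voicing): /s/ is a voiceless obstruent between vowels /a/ and /e/, so it voices to [z]. /s/ is a voiceless obstruent between vowels /o/ and /u/, so it voices to [z]. /t/ is a voiceless obstruent between vowels /u/ and /i/, so it voices to [d]. /f/ is a voiceless obstruent between vowels /i/ and /o/, so it voices to [v]. /gasehilosutifoo/ → gazehilozudivoo.
Rule 2 (high vowel syncope): no segment meets the environment; /gazehilozudivoo/ is unchanged.
Rule 3 (final vowel raising): /o/ is a mid vowel in word-final position, so it raises to [u]. /gazehilozudivoo/ → gazehilozudivou.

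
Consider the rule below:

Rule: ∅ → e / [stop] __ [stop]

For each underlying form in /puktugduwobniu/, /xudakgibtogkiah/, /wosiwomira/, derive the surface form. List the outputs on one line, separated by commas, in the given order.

puketugeduwobniu, xudakegibetogekiah, wosiwomira

/puktugduwobniu/: /k/ and /t/ form a stop–stop cluster, so [e] is inserted between them. /g/ and /d/ form a stop–stop cluster, so [e] is inserted between them. → [puketugeduwobniu].
/xudakgibtogkiah/: /k/ and /g/ form a stop–stop cluster, so [e] is inserted between them. /b/ and /t/ form a stop–stop cluster, so [e] is inserted between them. /g/ and /k/ form a stop–stop cluster, so [e] is inserted between them. → [xudakegibetogekiah].
/wosiwomira/: the rule's environment is not met; surfaces unchanged as [wosiwomira].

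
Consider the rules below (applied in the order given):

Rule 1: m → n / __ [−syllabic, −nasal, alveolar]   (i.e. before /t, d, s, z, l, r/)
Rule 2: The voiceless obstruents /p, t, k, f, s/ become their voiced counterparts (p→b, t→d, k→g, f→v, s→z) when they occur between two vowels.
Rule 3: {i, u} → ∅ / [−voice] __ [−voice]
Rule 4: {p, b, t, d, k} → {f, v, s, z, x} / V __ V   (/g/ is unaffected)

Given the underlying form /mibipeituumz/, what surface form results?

Rule 1 (nasal place assimilation): /m/ precedes the alveolar consonant /z/, so it assimilates in place to [n]. /mibipeituumz/ → mibipeituunz.
Rule 2 (intervocalic voicing): /p/ is a voiceless obstruent between vowels /i/ and /e/, so it voices to [b]. /t/ is a voiceless obstruent between vowels /i/ and /u/, so it voices to [d]. /mibipeituunz/ → mibibeiduunz.
Rule 3 (high vowel syncope): no segment meets the environment; /mibibeiduunz/ is unchanged.
Rule 4 (intervocalic spirantization): /b/ is a stop between vowels /i/ and /i/, so it spirantizes to the fricative [v]. /b/ is a stop between vowels /i/ and /e/, so it spirantizes to the fricative [v]. /d/ is a stop between vowels /i/ and /u/, so it spirantizes to the fricative [z]. /mibibeiduunz/ → miviveizuunz.

miviveizuunz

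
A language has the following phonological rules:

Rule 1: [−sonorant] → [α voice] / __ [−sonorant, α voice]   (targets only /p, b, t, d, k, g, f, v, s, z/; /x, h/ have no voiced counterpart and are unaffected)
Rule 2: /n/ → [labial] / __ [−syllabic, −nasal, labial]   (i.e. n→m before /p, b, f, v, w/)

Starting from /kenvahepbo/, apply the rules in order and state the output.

Rule 1 (regressive voicing assimilation): /p/ precedes the voiced obstruent /b/, so it voices to [b] by assimilation. /kenvahepbo/ → kenvahebbo.
Rule 2 (nasal place assimilation): /n/ precedes the labial consonant /v/, so it assimilates in place to [m]. /kenvahebbo/ → kemvahebbo.

kemvahebbo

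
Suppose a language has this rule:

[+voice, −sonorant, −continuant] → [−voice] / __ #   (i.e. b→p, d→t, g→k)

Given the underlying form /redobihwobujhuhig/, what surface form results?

/g/ is a voiced stop in word-final position, so it devoices to [k].
Surface form: [redobihwobujhuhik].

redobihwobujhuhik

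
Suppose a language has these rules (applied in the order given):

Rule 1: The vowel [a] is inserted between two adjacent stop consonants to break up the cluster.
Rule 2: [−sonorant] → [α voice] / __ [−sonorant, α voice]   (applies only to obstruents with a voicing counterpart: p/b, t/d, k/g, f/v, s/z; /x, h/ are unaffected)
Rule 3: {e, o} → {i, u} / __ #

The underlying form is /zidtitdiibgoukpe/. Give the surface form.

zidatitadiibagoukapi

Rule 1 (stop-cluster a-epenthesis): /d/ and /t/ form a stop–stop cluster, so [a] is inserted between them. /t/ and /d/ form a stop–stop cluster, so [a] is inserted between them. /b/ and /g/ form a stop–stop cluster, so [a] is inserted between them. /k/ and /p/ form a stop–stop cluster, so [a] is inserted between them. /zidtitdiibgoukpe/ → zidatitadiibagoukape.
Rule 2 (regressive voicing assimilation): no segment meets the environment; /zidatitadiibagoukape/ is unchanged.
Rule 3 (final vowel raising): /e/ is a mid vowel in word-final position, so it raises to [i]. /zidatitadiibagoukape/ → zidatitadiibagoukapi.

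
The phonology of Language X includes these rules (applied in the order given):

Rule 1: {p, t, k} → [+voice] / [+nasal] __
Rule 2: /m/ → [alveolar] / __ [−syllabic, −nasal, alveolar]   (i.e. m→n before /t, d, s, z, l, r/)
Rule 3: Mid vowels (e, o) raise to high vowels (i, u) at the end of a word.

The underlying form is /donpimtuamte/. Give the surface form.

Rule 1 (post-nasal voicing): /p/ is a voiceless stop immediately after the nasal /n/, so it voices to [b]. /t/ is a voiceless stop immediately after the nasal /m/, so it voices to [d]. /t/ is a voiceless stop immediately after the nasal /m/, so it voices to [d]. /donpimtuamte/ → donbimduamde.
Rule 2 (nasal place assimilation): /m/ precedes the alveolar consonant /d/, so it assimilates in place to [n]. /m/ precedes the alveolar consonant /d/, so it assimilates in place to [n]. /donbimduamde/ → donbinduande.
Rule 3 (final vowel raising): /e/ is a mid vowel in word-final position, so it raises to [i]. /donbinduande/ → donbinduandi.

donbinduandi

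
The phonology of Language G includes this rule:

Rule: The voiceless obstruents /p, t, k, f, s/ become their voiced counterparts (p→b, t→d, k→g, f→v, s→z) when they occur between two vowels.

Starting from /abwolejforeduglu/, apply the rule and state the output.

No segment of /abwolejforeduglu/ meets the structural description of the rule, so the form surfaces unchanged.

abwolejforeduglu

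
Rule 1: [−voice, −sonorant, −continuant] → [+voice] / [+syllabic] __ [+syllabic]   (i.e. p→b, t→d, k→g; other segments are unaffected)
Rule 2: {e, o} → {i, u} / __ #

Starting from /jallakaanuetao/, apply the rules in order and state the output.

Rule 1 (intervocalic voicing): /k/ is a voiceless stop between vowels /a/ and /a/, so it voices to [g]. /t/ is a voiceless stop between vowels /e/ and /a/, so it voices to [d]. /jallakaanuetao/ → jallagaanuedao.
Rule 2 (final vowel raising): /o/ is a mid vowel in word-final position, so it raises to [u]. /jallagaanuedao/ → jallagaanuedau.

jallagaanuedau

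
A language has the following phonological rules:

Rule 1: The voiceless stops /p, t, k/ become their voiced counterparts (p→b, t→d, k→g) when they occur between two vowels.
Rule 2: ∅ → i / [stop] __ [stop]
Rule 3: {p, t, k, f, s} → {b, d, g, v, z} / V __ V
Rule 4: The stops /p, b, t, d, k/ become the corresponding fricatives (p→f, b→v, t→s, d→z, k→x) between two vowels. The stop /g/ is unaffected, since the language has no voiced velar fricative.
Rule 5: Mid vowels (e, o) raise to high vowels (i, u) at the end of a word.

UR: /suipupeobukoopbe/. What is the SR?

suivuveovugoovivi

Rule 1 (intervocalic voicing): /p/ is a voiceless stop between vowels /i/ and /u/, so it voices to [b]. /p/ is a voiceless stop between vowels /u/ and /e/, so it voices to [b]. /k/ is a voiceless stop between vowels /u/ and /o/, so it voices to [g]. /suipupeobukoopbe/ → suibubeobugoopbe.
Rule 2 (stop-cluster i-epenthesis): /p/ and /b/ form a stop–stop cluster, so [i] is inserted between them. /suibubeobugoopbe/ → suibubeobugoopibe.
Rule 3 (intervocalic voicing): /p/ is a voiceless obstruent between vowels /o/ and /i/, so it voices to [b]. /suibubeobugoopibe/ → suibubeobugoobibe.
Rule 4 (intervocalic spirantization): /b/ is a stop between vowels /i/ and /u/, so it spirantizes to the fricative [v]. /b/ is a stop between vowels /u/ and /e/, so it spirantizes to the fricative [v]. /b/ is a stop between vowels /o/ and /u/, so it spirantizes to the fricative [v]. /b/ is a stop between vowels /o/ and /i/, so it spirantizes to the fricative [v]. /b/ is a stop between vowels /i/ and /e/, so it spirantizes to the fricative [v]. /suibubeobugoobibe/ → suivuveovugoovive.
Rule 5 (final vowel raising): /e/ is a mid vowel in word-final position, so it raises to [i]. /suivuveovugoovive/ → suivuveovugoovivi.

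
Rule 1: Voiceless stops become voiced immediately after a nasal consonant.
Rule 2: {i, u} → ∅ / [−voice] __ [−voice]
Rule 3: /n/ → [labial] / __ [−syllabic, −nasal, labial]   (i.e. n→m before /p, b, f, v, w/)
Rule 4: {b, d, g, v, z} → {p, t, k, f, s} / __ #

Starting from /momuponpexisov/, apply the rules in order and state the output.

Rule 1 (post-nasal voicing): /p/ is a voiceless stop immediately after the nasal /n/, so it voices to [b]. /momuponpexisov/ → momuponbexisov.
Rule 2 (high vowel syncope): /i/ is a high vowel flanked by voiceless consonants /x/ and /s/, so it deletes. /momuponbexisov/ → momuponbexsov.
Rule 3 (nasal place assimilation): /n/ precedes the labial consonant /b/, so it assimilates in place to [m]. /momuponbexsov/ → momupombexsov.
Rule 4 (final devoicing): /v/ is a voiced obstruent in word-final position, so it devoices to [f]. /momupombexsov/ → momupombexsof.

momupombexsof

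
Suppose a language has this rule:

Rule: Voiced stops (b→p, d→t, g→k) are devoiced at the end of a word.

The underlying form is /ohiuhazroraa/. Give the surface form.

No segment of /ohiuhazroraa/ meets the structural description of the rule, so the form surfaces unchanged.

ohiuhazroraa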